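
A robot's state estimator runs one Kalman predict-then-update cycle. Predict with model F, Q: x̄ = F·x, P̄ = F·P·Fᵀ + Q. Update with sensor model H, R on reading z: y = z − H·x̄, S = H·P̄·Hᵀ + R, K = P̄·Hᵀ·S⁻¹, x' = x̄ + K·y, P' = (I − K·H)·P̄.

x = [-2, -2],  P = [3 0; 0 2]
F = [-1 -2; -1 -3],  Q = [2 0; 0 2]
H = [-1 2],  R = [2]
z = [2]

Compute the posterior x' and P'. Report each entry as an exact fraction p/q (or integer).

x' = [146/47, 128/47]
P' = [322/47 178/47; 178/47 120/47]

x̄ = F·x = [6, 8]
P̄ = F·P·Fᵀ + Q = [13 15; 15 23]
y = z − H·x̄ = [-8]
S = H·P̄·Hᵀ + R = [47]
K = P̄·Hᵀ·S⁻¹ = [17/47; 31/47]
x' = x̄ + K·y = [146/47, 128/47]
P' = (I − K·H)·P̄ = [322/47 178/47; 178/47 120/47]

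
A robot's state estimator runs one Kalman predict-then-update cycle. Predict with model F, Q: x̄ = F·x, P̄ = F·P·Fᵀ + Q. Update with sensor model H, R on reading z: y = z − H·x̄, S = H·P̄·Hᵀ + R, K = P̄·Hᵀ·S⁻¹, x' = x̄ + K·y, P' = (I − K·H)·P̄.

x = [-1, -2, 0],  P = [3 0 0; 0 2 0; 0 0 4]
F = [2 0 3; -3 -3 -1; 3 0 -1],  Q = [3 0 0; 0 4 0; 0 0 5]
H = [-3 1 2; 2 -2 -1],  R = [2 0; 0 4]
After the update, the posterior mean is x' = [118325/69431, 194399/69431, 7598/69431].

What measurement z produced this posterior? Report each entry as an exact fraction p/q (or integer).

x̄ = F·x = [-2, 9, -3]
P̄ = F·P·Fᵀ + Q = [51 -30 6; -30 53 -23; 6 -23 36]
S = H·P̄·Hᵀ + R = [674 -567; -567 580]
K = P̄·Hᵀ·S⁻¹ = [-10728/69431 8187/69431; -24821/69431 -41383/69431; 30454/69431 32405/69431]
x' − x̄ = [257187/69431, -430480/69431, 215891/69431] = K·y
y = (KᵀK)⁻¹·Kᵀ·(x' − x̄) = [-11, 17]
z = y + H·x̄ = [-11, 17] + [9, -19] = [-2, -2]

z = [-2, -2]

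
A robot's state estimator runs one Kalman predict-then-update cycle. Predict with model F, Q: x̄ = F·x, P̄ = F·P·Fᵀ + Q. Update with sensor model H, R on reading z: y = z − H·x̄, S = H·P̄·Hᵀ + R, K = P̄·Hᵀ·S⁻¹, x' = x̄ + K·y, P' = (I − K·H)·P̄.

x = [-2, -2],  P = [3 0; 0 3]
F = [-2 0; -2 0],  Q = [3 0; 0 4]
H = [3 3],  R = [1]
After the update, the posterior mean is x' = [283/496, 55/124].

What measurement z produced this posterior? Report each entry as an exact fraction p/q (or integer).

x̄ = F·x = [4, 4]
P̄ = F·P·Fᵀ + Q = [15 12; 12 16]
S = H·P̄·Hᵀ + R = [496]
K = P̄·Hᵀ·S⁻¹ = [81/496; 21/124]
x' − x̄ = [-1701/496, -441/124] = K·y
y = (KᵀK)⁻¹·Kᵀ·(x' − x̄) = [-21]
z = y + H·x̄ = [-21] + [24] = [3]

z = [3]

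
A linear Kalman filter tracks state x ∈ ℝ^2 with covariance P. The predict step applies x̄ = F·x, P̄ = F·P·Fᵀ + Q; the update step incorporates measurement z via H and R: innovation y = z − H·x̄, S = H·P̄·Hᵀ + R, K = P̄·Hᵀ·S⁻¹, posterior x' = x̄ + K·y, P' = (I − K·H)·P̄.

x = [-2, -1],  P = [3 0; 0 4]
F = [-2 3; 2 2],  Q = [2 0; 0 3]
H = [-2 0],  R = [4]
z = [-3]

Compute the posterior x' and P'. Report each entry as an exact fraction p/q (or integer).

x̄ = F·x = [1, -6]
P̄ = F·P·Fᵀ + Q = [50 12; 12 31]
y = z − H·x̄ = [-1]
S = H·P̄·Hᵀ + R = [204]
K = P̄·Hᵀ·S⁻¹ = [-25/51; -2/17]
x' = x̄ + K·y = [76/51, -100/17]
P' = (I − K·H)·P̄ = [50/51 4/17; 4/17 479/17]

x' = [76/51, -100/17]
P' = [50/51 4/17; 4/17 479/17]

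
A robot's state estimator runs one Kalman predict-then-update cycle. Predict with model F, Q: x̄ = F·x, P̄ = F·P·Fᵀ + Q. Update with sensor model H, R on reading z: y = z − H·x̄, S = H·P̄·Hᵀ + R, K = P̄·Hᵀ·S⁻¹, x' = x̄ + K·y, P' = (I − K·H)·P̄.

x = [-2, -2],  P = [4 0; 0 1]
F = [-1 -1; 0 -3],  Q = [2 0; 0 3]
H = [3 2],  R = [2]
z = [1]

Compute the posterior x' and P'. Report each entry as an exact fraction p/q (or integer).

x' = [-25/149, 135/149]
P' = [314/149 -444/149; -444/149 699/149]

x̄ = F·x = [4, 6]
P̄ = F·P·Fᵀ + Q = [7 3; 3 12]
y = z − H·x̄ = [-23]
S = H·P̄·Hᵀ + R = [149]
K = P̄·Hᵀ·S⁻¹ = [27/149; 33/149]
x' = x̄ + K·y = [-25/149, 135/149]
P' = (I − K·H)·P̄ = [314/149 -444/149; -444/149 699/149]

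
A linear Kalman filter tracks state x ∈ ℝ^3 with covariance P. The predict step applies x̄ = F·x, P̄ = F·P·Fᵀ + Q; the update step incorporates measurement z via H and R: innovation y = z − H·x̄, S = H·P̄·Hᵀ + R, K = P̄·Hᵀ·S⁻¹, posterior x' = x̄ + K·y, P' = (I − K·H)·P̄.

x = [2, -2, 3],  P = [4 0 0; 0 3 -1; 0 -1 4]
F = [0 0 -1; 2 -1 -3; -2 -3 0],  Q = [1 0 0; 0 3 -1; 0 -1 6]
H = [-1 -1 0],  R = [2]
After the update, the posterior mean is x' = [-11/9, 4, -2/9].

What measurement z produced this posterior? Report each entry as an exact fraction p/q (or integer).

x̄ = F·x = [-3, -3, 2]
P̄ = F·P·Fᵀ + Q = [5 11 -3; 11 52 -17; -3 -17 49]
S = H·P̄·Hᵀ + R = [81]
K = P̄·Hᵀ·S⁻¹ = [-16/81; -7/9; 20/81]
x' − x̄ = [16/9, 7, -20/9] = K·y
y = (KᵀK)⁻¹·Kᵀ·(x' − x̄) = [-9]
z = y + H·x̄ = [-9] + [6] = [-3]

z = [-3]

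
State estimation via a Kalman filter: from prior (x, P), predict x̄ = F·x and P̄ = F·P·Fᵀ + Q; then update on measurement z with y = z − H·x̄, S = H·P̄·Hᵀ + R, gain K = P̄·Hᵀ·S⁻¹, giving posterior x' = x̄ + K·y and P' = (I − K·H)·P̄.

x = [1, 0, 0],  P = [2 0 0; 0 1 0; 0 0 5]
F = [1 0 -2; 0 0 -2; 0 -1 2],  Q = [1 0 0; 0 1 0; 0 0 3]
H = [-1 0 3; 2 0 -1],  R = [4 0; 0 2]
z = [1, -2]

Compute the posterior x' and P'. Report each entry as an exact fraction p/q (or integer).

x̄ = F·x = [1, 0, 0]
P̄ = F·P·Fᵀ + Q = [23 20 -20; 20 21 -20; -20 -20 24]
y = z − H·x̄ = [2, -4]
S = H·P̄·Hᵀ + R = [363 -258; -258 198]
K = P̄·Hᵀ·S⁻¹ = [33/295 424/885; -4/59 38/177; 284/885 28/295]
x' = x̄ + K·y = [-613/885, -176/177, 232/885]
P' = (I − K·H)·P̄ = [196/295 12/59 328/885; 12/59 159/59 -4/177; 328/885 -4/177 488/885]

x' = [-613/885, -176/177, 232/885]
P' = [196/295 12/59 328/885; 12/59 159/59 -4/177; 328/885 -4/177 488/885]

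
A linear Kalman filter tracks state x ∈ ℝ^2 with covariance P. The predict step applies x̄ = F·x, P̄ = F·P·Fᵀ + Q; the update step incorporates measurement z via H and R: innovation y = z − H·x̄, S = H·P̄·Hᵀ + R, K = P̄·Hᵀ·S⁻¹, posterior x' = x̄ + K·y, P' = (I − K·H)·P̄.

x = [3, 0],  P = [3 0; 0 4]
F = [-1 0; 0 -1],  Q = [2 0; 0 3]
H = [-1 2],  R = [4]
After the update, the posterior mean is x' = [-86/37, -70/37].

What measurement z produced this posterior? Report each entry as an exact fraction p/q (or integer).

z = [-2]

x̄ = F·x = [-3, 0]
P̄ = F·P·Fᵀ + Q = [5 0; 0 7]
S = H·P̄·Hᵀ + R = [37]
K = P̄·Hᵀ·S⁻¹ = [-5/37; 14/37]
x' − x̄ = [25/37, -70/37] = K·y
y = (KᵀK)⁻¹·Kᵀ·(x' − x̄) = [-5]
z = y + H·x̄ = [-5] + [3] = [-2]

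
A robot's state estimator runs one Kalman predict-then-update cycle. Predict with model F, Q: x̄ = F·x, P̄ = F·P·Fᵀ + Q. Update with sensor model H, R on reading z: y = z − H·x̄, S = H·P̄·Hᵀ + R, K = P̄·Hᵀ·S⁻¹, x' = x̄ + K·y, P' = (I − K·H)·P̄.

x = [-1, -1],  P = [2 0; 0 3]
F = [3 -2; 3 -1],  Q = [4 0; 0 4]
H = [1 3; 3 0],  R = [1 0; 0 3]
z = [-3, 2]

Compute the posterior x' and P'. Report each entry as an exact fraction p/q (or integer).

x' = [1255/1976, -251/208]
P' = [625/1976 -21/208; -21/208 59/416]

x̄ = F·x = [-1, -2]
P̄ = F·P·Fᵀ + Q = [34 24; 24 25]
y = z − H·x̄ = [4, 5]
S = H·P̄·Hᵀ + R = [404 318; 318 309]
K = P̄·Hᵀ·S⁻¹ = [53/3952 625/1976; 135/416 -21/208]
x' = x̄ + K·y = [1255/1976, -251/208]
P' = (I − K·H)·P̄ = [625/1976 -21/208; -21/208 59/416]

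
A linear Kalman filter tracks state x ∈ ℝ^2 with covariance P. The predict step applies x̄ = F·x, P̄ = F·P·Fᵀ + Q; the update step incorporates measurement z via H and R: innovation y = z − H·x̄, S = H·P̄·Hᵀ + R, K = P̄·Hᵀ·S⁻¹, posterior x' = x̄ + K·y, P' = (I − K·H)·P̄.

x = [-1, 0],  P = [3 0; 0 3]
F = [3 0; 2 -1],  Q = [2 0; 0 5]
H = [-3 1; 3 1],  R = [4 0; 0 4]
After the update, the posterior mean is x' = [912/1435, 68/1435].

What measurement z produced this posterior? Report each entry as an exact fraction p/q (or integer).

x̄ = F·x = [-3, -2]
P̄ = F·P·Fᵀ + Q = [29 18; 18 20]
S = H·P̄·Hᵀ + R = [177 -241; -241 393]
K = P̄·Hᵀ·S⁻¹ = [-453/2870 489/2870; 559/1435 613/1435]
x' − x̄ = [5217/1435, 2938/1435] = K·y
y = (KᵀK)⁻¹·Kᵀ·(x' − x̄) = [-9, 13]
z = y + H·x̄ = [-9, 13] + [7, -11] = [-2, 2]

z = [-2, 2]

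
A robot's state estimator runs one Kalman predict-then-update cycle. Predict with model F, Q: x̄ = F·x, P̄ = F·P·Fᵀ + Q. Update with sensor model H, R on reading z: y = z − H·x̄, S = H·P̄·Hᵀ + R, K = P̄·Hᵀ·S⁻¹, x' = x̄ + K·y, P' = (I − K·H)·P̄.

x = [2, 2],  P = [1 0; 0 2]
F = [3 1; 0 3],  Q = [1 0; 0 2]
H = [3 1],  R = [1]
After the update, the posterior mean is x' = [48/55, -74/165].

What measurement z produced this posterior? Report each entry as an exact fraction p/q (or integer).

x̄ = F·x = [8, 6]
P̄ = F·P·Fᵀ + Q = [12 6; 6 20]
S = H·P̄·Hᵀ + R = [165]
K = P̄·Hᵀ·S⁻¹ = [14/55; 38/165]
x' − x̄ = [-392/55, -1064/165] = K·y
y = (KᵀK)⁻¹·Kᵀ·(x' − x̄) = [-28]
z = y + H·x̄ = [-28] + [30] = [2]

z = [2]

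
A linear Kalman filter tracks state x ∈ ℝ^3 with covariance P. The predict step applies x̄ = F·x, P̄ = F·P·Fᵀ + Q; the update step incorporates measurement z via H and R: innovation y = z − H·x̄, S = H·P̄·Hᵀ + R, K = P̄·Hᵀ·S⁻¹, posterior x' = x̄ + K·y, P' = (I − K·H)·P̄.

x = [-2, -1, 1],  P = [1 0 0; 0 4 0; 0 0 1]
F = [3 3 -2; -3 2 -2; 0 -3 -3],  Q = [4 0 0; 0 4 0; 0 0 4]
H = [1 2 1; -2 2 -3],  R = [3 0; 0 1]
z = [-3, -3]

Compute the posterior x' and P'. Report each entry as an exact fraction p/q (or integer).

x' = [-821946/84721, -113/343, 612244/84721]
P' = [2748411/84721 -1261/343 -2039965/84721; -1261/343 289/343 1019/343; -2039965/84721 1019/343 1534836/84721]

x̄ = F·x = [-11, 2, 0]
P̄ = F·P·Fᵀ + Q = [53 19 -30; 19 33 -18; -30 -18 49]
y = z − H·x̄ = [4, -29]
S = H·P̄·Hᵀ + R = [181 63; 63 490]
K = P̄·Hᵀ·S⁻¹ = [4072/12103 139/84721; 16/49 43/343; -83/12103 -21192/84721]
x' = x̄ + K·y = [-821946/84721, -113/343, 612244/84721]
P' = (I − K·H)·P̄ = [2748411/84721 -1261/343 -2039965/84721; -1261/343 289/343 1019/343; -2039965/84721 1019/343 1534836/84721]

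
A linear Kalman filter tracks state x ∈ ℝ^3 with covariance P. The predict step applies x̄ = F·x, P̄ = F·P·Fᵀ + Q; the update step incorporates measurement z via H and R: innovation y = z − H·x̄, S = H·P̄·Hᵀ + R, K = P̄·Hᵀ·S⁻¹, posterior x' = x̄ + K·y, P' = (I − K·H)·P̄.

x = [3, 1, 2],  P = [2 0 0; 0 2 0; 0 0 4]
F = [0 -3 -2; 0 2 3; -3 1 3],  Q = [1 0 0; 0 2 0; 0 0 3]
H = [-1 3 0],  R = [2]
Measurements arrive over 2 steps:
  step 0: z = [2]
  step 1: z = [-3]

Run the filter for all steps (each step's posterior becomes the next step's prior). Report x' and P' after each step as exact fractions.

step 0: x' = [-18/23, 10/23, -196/23], P' = [2896/667 30/23 1440/667; 30/23 14/23 20/23; 1440/667 20/23 16853/667]
step 1: x' = [-1129201/2200946, -2615955/2200946, -5789661/2200946], P' = [5210859/2200946 1462303/2200946 11127377/2200946; 1462303/2200946 884687/2200946 4049681/2200946; 11127377/2200946 4049681/2200946 111945277/2200946]

step 0: x̄ = F·x = [-7, 8, -2]
step 0: P̄ = F·P·Fᵀ + Q = [35 -36 -30; -36 46 40; -30 40 59]
step 0: y = z − H·x̄ = [-29]
step 0: S = H·P̄·Hᵀ + R = [667]
step 0: K = P̄·Hᵀ·S⁻¹ = [-143/667; 6/23; 150/667]
step 0: x' = x̄ + K·y = [-18/23, 10/23, -196/23]
step 0: P' = (I − K·H)·P̄ = [2896/667 30/23 1440/667; 30/23 14/23 20/23; 1440/667 20/23 16853/667]
step 1: x̄ = F·x = [362/23, -568/23, -524/23]
step 1: P̄ = F·P·Fᵀ + Q = [78693/667 -111094/667 -92246/667; -111094/667 161595/667 139529/667; -92246/667 139529/667 152488/667]
step 1: y = z − H·x̄ = [1997/23]
step 1: S = H·P̄·Hᵀ + R = [2200946/667]
step 1: K = P̄·Hᵀ·S⁻¹ = [-411975/2200946; 595879/2200946; 510833/2200946]
step 1: x' = x̄ + K·y = [-1129201/2200946, -2615955/2200946, -5789661/2200946]
step 1: P' = (I − K·H)·P̄ = [5210859/2200946 1462303/2200946 11127377/2200946; 1462303/2200946 884687/2200946 4049681/2200946; 11127377/2200946 4049681/2200946 111945277/2200946]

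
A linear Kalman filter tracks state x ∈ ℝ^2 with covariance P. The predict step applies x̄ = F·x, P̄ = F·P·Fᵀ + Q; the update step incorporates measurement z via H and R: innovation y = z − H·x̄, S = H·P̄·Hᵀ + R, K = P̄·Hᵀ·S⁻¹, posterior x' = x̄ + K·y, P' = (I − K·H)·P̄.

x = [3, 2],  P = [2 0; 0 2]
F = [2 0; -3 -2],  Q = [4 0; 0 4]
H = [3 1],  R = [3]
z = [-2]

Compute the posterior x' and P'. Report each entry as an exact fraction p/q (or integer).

x' = [82/23, -285/23]
P' = [84/23 -228/23; -228/23 678/23]

x̄ = F·x = [6, -13]
P̄ = F·P·Fᵀ + Q = [12 -12; -12 30]
y = z − H·x̄ = [-7]
S = H·P̄·Hᵀ + R = [69]
K = P̄·Hᵀ·S⁻¹ = [8/23; -2/23]
x' = x̄ + K·y = [82/23, -285/23]
P' = (I − K·H)·P̄ = [84/23 -228/23; -228/23 678/23]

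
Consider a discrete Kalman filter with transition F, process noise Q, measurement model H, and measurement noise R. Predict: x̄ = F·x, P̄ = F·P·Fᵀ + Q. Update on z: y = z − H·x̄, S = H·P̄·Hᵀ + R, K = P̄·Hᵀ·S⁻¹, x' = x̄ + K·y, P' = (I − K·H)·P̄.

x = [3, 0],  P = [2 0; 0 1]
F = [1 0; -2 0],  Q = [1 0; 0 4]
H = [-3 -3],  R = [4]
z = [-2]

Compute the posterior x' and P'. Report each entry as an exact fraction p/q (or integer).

x̄ = F·x = [3, -6]
P̄ = F·P·Fᵀ + Q = [3 -4; -4 12]
y = z − H·x̄ = [-11]
S = H·P̄·Hᵀ + R = [67]
K = P̄·Hᵀ·S⁻¹ = [3/67; -24/67]
x' = x̄ + K·y = [168/67, -138/67]
P' = (I − K·H)·P̄ = [192/67 -196/67; -196/67 228/67]

x' = [168/67, -138/67]
P' = [192/67 -196/67; -196/67 228/67]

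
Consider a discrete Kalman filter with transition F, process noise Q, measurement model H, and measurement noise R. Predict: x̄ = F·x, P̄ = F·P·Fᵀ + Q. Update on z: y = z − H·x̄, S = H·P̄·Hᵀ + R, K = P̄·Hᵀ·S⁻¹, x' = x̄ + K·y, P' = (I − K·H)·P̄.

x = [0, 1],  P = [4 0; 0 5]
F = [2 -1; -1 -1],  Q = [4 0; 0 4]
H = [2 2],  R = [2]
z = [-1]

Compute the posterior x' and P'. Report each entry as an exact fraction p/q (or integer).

x̄ = F·x = [-1, -1]
P̄ = F·P·Fᵀ + Q = [25 -3; -3 13]
y = z − H·x̄ = [3]
S = H·P̄·Hᵀ + R = [130]
K = P̄·Hᵀ·S⁻¹ = [22/65; 2/13]
x' = x̄ + K·y = [1/65, -7/13]
P' = (I − K·H)·P̄ = [657/65 -127/13; -127/13 129/13]

x' = [1/65, -7/13]
P' = [657/65 -127/13; -127/13 129/13]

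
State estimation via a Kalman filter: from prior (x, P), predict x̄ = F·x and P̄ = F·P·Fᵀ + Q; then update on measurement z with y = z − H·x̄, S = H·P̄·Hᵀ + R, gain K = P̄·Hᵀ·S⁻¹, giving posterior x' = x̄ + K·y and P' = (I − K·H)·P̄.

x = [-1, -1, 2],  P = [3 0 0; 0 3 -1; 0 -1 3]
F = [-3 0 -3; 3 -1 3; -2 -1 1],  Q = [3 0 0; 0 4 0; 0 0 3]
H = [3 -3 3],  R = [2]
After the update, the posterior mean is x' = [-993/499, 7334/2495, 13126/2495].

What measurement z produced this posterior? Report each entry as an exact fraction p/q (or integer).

x̄ = F·x = [-3, 4, 5]
P̄ = F·P·Fᵀ + Q = [57 -57 6; -57 67 -2; 6 -2 23]
S = H·P̄·Hᵀ + R = [2495]
K = P̄·Hᵀ·S⁻¹ = [72/499; -378/2495; 93/2495]
x' − x̄ = [504/499, -2646/2495, 651/2495] = K·y
y = (KᵀK)⁻¹·Kᵀ·(x' − x̄) = [7]
z = y + H·x̄ = [7] + [-6] = [1]

z = [1]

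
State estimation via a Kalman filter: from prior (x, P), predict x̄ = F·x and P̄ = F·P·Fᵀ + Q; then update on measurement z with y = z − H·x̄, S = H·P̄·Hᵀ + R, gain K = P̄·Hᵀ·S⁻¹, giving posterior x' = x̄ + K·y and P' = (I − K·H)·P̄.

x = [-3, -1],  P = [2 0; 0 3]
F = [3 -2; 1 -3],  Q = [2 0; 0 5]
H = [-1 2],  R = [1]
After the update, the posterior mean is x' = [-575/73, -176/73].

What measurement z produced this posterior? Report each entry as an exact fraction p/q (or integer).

x̄ = F·x = [-7, 0]
P̄ = F·P·Fᵀ + Q = [32 24; 24 34]
S = H·P̄·Hᵀ + R = [73]
K = P̄·Hᵀ·S⁻¹ = [16/73; 44/73]
x' − x̄ = [-64/73, -176/73] = K·y
y = (KᵀK)⁻¹·Kᵀ·(x' − x̄) = [-4]
z = y + H·x̄ = [-4] + [7] = [3]

z = [3]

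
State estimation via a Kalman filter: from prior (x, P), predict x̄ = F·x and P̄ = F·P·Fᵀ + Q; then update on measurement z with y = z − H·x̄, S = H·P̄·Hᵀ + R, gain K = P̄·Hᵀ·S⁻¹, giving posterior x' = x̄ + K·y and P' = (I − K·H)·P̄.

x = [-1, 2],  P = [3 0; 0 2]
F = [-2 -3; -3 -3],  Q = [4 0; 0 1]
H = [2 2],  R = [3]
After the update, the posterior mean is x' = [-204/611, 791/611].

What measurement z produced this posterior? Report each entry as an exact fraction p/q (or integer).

z = [2]

x̄ = F·x = [-4, -3]
P̄ = F·P·Fᵀ + Q = [34 36; 36 46]
S = H·P̄·Hᵀ + R = [611]
K = P̄·Hᵀ·S⁻¹ = [140/611; 164/611]
x' − x̄ = [2240/611, 2624/611] = K·y
y = (KᵀK)⁻¹·Kᵀ·(x' − x̄) = [16]
z = y + H·x̄ = [16] + [-14] = [2]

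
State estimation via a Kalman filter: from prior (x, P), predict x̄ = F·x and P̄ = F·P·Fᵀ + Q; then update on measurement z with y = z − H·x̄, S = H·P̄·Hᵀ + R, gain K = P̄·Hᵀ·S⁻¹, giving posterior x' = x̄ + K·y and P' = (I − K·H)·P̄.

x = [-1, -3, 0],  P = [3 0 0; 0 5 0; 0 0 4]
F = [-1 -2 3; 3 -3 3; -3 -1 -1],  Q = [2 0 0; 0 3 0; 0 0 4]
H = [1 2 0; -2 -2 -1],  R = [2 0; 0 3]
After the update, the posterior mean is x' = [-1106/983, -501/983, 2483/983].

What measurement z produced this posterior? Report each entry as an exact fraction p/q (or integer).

z = [-2, 1]

x̄ = F·x = [7, 6, 6]
P̄ = F·P·Fᵀ + Q = [61 57 7; 57 111 -24; 7 -24 40]
S = H·P̄·Hᵀ + R = [735 -867; -867 1119]
K = P̄·Hᵀ·S⁻¹ = [-619/2949 -1120/2949; 4633/7864 1397/7864; -17027/23592 -13319/23592]
x' − x̄ = [-7987/983, -6399/983, -3415/983] = K·y
y = (KᵀK)⁻¹·Kᵀ·(x' − x̄) = [-21, 33]
z = y + H·x̄ = [-21, 33] + [19, -32] = [-2, 1]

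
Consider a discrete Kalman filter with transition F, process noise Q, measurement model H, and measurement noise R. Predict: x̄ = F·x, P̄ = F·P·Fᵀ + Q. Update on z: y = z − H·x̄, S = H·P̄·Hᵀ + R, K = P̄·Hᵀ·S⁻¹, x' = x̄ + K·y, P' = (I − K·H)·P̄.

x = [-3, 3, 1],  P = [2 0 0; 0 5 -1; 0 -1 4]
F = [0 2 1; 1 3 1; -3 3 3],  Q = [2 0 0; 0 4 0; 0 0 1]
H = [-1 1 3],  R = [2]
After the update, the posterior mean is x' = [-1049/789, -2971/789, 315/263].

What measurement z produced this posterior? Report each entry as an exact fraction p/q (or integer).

z = [1]

x̄ = F·x = [7, 7, 21]
P̄ = F·P·Fᵀ + Q = [22 29 33; 29 49 39; 33 39 82]
S = H·P̄·Hᵀ + R = [789]
K = P̄·Hᵀ·S⁻¹ = [106/789; 137/789; 84/263]
x' − x̄ = [-6572/789, -8494/789, -5208/263] = K·y
y = (KᵀK)⁻¹·Kᵀ·(x' − x̄) = [-62]
z = y + H·x̄ = [-62] + [63] = [1]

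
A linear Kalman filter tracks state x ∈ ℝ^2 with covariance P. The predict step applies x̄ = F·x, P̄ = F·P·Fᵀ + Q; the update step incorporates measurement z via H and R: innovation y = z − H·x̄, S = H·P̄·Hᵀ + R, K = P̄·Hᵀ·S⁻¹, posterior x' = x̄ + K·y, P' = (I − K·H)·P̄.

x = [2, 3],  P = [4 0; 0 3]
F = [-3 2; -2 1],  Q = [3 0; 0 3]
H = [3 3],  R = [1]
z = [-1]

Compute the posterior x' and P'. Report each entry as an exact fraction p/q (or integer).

x̄ = F·x = [0, -1]
P̄ = F·P·Fᵀ + Q = [51 30; 30 22]
y = z − H·x̄ = [2]
S = H·P̄·Hᵀ + R = [1198]
K = P̄·Hᵀ·S⁻¹ = [243/1198; 78/599]
x' = x̄ + K·y = [243/599, -443/599]
P' = (I − K·H)·P̄ = [2049/1198 -984/599; -984/599 1010/599]

x' = [243/599, -443/599]
P' = [2049/1198 -984/599; -984/599 1010/599]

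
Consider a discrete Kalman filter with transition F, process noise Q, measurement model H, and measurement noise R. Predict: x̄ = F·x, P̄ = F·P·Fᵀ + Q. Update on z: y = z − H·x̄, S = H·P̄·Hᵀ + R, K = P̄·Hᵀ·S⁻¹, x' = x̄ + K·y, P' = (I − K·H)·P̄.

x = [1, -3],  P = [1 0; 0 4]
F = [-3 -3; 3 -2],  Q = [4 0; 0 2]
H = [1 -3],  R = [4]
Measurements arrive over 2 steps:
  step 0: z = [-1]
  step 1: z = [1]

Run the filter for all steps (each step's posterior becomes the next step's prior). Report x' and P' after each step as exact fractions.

step 0: x' = [658/103, 267/103], P' = [5039/103 1677/103; 1677/103 603/103]
step 1: x' = [-1023737/612977, -535974/612977], P' = [7232176/612977 2115168/612977; 2115168/612977 878788/612977]

step 0: x̄ = F·x = [6, 9]
step 0: P̄ = F·P·Fᵀ + Q = [49 15; 15 27]
step 0: y = z − H·x̄ = [20]
step 0: S = H·P̄·Hᵀ + R = [206]
step 0: K = P̄·Hᵀ·S⁻¹ = [2/103; -33/103]
step 0: x' = x̄ + K·y = [658/103, 267/103]
step 0: P' = (I − K·H)·P̄ = [5039/103 1677/103; 1677/103 603/103]
step 1: x̄ = F·x = [-2775/103, 1440/103]
step 1: P̄ = F·P·Fᵀ + Q = [81376/103 -46764/103; -46764/103 27845/103]
step 1: y = z − H·x̄ = [7198/103]
step 1: S = H·P̄·Hᵀ + R = [612977/103]
step 1: K = P̄·Hᵀ·S⁻¹ = [221668/612977; -130299/612977]
step 1: x' = x̄ + K·y = [-1023737/612977, -535974/612977]
step 1: P' = (I − K·H)·P̄ = [7232176/612977 2115168/612977; 2115168/612977 878788/612977]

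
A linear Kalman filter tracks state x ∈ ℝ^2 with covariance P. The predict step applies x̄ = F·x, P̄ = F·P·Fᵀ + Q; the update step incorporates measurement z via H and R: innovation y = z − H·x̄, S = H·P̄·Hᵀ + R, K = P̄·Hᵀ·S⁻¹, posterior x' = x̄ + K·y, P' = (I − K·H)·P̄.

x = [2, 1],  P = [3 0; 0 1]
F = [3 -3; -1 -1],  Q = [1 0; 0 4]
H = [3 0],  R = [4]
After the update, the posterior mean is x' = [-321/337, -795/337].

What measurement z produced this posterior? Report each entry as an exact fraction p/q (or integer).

z = [-3]

x̄ = F·x = [3, -3]
P̄ = F·P·Fᵀ + Q = [37 -6; -6 8]
S = H·P̄·Hᵀ + R = [337]
K = P̄·Hᵀ·S⁻¹ = [111/337; -18/337]
x' − x̄ = [-1332/337, 216/337] = K·y
y = (KᵀK)⁻¹·Kᵀ·(x' − x̄) = [-12]
z = y + H·x̄ = [-12] + [9] = [-3]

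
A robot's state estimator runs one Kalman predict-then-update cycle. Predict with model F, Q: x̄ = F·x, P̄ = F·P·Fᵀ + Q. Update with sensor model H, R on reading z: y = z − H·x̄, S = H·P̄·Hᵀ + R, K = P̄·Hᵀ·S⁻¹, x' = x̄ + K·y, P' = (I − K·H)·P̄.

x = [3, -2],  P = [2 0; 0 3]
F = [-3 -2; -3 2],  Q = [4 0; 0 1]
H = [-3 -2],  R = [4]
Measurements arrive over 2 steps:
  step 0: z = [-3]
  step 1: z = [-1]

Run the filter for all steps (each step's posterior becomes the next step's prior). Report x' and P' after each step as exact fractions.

step 0: x̄ = F·x = [-5, -13]
step 0: P̄ = F·P·Fᵀ + Q = [34 6; 6 31]
step 0: y = z − H·x̄ = [-44]
step 0: S = H·P̄·Hᵀ + R = [506]
step 0: K = P̄·Hᵀ·S⁻¹ = [-57/253; -40/253]
step 0: x' = x̄ + K·y = [113/23, -139/23]
step 0: P' = (I − K·H)·P̄ = [2104/253 -3042/253; -3042/253 4643/253]
step 1: x̄ = F·x = [-61/23, -617/23]
step 1: P̄ = F·P·Fᵀ + Q = [2016/253 364/253; 364/253 74265/253]
step 1: y = z − H·x̄ = [-1440/23]
step 1: S = H·P̄·Hᵀ + R = [29144/23]
step 1: K = P̄·Hᵀ·S⁻¹ = [-77/3643; -6801/14572]
step 1: x' = x̄ + K·y = [-4841/3643, 8723/3643]
step 1: P' = (I − K·H)·P̄ = [296632/40073 -443254/40073; -443254/40073 1404573/80146]

step 0: x' = [113/23, -139/23], P' = [2104/253 -3042/253; -3042/253 4643/253]
step 1: x' = [-4841/3643, 8723/3643], P' = [296632/40073 -443254/40073; -443254/40073 1404573/80146]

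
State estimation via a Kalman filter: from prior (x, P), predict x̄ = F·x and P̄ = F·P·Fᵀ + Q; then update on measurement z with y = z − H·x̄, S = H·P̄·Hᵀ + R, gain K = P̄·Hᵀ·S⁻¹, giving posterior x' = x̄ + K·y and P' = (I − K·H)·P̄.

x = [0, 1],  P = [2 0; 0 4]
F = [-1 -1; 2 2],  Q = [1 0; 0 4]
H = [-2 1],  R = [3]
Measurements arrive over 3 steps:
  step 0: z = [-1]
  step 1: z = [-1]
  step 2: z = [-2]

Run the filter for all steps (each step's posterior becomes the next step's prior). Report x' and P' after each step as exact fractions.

step 0: x' = [23/107, -46/107], P' = [73/107 68/107; 68/107 292/107]
step 1: x' = [2287/9193, -4574/9193], P' = [6260/9193 5866/9193; 5866/9193 25040/9193]
step 2: x' = [387889/789635, -775778/789635], P' = [537703/789635 503864/789635; 503864/789635 2150812/789635]

step 0: x̄ = F·x = [-1, 2]
step 0: P̄ = F·P·Fᵀ + Q = [7 -12; -12 28]
step 0: y = z − H·x̄ = [-5]
step 0: S = H·P̄·Hᵀ + R = [107]
step 0: K = P̄·Hᵀ·S⁻¹ = [-26/107; 52/107]
step 0: x' = x̄ + K·y = [23/107, -46/107]
step 0: P' = (I − K·H)·P̄ = [73/107 68/107; 68/107 292/107]
step 1: x̄ = F·x = [23/107, -46/107]
step 1: P̄ = F·P·Fᵀ + Q = [608/107 -1002/107; -1002/107 2432/107]
step 1: y = z − H·x̄ = [-15/107]
step 1: S = H·P̄·Hᵀ + R = [9193/107]
step 1: K = P̄·Hᵀ·S⁻¹ = [-2218/9193; 4436/9193]
step 1: x' = x̄ + K·y = [2287/9193, -4574/9193]
step 1: P' = (I − K·H)·P̄ = [6260/9193 5866/9193; 5866/9193 25040/9193]
step 2: x̄ = F·x = [2287/9193, -4574/9193]
step 2: P̄ = F·P·Fᵀ + Q = [52225/9193 -86064/9193; -86064/9193 208900/9193]
step 2: y = z − H·x̄ = [-9238/9193]
step 2: S = H·P̄·Hᵀ + R = [789635/9193]
step 2: K = P̄·Hᵀ·S⁻¹ = [-190514/789635; 381028/789635]
step 2: x' = x̄ + K·y = [387889/789635, -775778/789635]
step 2: P' = (I − K·H)·P̄ = [537703/789635 503864/789635; 503864/789635 2150812/789635]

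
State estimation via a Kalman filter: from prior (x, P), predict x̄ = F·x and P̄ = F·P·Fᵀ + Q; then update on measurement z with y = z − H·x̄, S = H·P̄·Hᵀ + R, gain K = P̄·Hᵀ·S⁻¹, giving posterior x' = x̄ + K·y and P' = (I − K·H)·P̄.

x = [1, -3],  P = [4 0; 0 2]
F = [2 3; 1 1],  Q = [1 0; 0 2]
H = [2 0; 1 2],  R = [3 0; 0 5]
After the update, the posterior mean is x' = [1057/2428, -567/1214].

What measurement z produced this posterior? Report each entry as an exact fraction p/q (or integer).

x̄ = F·x = [-7, -2]
P̄ = F·P·Fᵀ + Q = [35 14; 14 8]
S = H·P̄·Hᵀ + R = [143 126; 126 128]
K = P̄·Hᵀ·S⁻¹ = [511/1214 189/2428; -49/607 381/1214]
x' − x̄ = [18053/2428, 1861/1214] = K·y
y = (KᵀK)⁻¹·Kᵀ·(x' − x̄) = [16, 9]
z = y + H·x̄ = [16, 9] + [-14, -11] = [2, -2]

z = [2, -2]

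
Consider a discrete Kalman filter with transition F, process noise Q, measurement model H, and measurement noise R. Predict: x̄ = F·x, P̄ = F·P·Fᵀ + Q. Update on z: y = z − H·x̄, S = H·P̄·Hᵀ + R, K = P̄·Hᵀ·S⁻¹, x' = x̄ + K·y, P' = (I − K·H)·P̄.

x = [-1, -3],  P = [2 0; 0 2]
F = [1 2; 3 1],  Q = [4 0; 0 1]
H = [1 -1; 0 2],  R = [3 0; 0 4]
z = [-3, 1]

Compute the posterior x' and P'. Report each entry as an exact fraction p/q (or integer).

x' = [-173/55, 17/110]
P' = [818/275 224/275; 224/275 257/275]

x̄ = F·x = [-7, -6]
P̄ = F·P·Fᵀ + Q = [14 10; 10 21]
y = z − H·x̄ = [-2, 13]
S = H·P̄·Hᵀ + R = [18 -22; -22 88]
K = P̄·Hᵀ·S⁻¹ = [18/25 112/275; -1/25 257/550]
x' = x̄ + K·y = [-173/55, 17/110]
P' = (I − K·H)·P̄ = [818/275 224/275; 224/275 257/275]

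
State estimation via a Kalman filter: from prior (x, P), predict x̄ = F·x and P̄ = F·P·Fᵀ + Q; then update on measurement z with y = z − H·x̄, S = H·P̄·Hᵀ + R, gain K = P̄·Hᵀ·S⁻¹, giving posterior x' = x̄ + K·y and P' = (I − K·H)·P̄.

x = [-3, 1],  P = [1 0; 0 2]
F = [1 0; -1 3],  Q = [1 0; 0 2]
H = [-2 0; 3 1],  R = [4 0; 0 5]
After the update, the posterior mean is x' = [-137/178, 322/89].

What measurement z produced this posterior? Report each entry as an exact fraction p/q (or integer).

x̄ = F·x = [-3, 6]
P̄ = F·P·Fᵀ + Q = [2 -1; -1 21]
S = H·P̄·Hᵀ + R = [12 -10; -10 38]
K = P̄·Hᵀ·S⁻¹ = [-51/178 5/89; 64/89 59/89]
x' − x̄ = [397/178, -212/89] = K·y
y = (KᵀK)⁻¹·Kᵀ·(x' − x̄) = [-7, 4]
z = y + H·x̄ = [-7, 4] + [6, -3] = [-1, 1]

z = [-1, 1]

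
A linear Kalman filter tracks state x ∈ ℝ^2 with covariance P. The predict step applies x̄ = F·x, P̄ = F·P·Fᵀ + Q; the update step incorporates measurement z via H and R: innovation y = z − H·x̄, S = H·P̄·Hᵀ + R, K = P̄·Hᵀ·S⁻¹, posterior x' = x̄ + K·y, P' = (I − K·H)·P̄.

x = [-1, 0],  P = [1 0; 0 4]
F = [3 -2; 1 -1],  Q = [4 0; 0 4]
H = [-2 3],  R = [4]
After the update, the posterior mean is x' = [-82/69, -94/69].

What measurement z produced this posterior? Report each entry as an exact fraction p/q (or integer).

z = [-2]

x̄ = F·x = [-3, -1]
P̄ = F·P·Fᵀ + Q = [29 11; 11 9]
S = H·P̄·Hᵀ + R = [69]
K = P̄·Hᵀ·S⁻¹ = [-25/69; 5/69]
x' − x̄ = [125/69, -25/69] = K·y
y = (KᵀK)⁻¹·Kᵀ·(x' − x̄) = [-5]
z = y + H·x̄ = [-5] + [3] = [-2]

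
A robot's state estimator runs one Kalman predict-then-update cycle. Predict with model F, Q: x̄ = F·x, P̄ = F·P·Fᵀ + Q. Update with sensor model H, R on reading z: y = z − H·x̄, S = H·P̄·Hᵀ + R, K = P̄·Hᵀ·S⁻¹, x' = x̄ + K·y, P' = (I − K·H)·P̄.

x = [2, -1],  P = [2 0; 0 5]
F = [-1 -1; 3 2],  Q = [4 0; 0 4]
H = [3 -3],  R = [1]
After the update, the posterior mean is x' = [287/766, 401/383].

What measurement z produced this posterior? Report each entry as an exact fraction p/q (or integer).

x̄ = F·x = [-1, 4]
P̄ = F·P·Fᵀ + Q = [11 -16; -16 42]
S = H·P̄·Hᵀ + R = [766]
K = P̄·Hᵀ·S⁻¹ = [81/766; -87/383]
x' − x̄ = [1053/766, -1131/383] = K·y
y = (KᵀK)⁻¹·Kᵀ·(x' − x̄) = [13]
z = y + H·x̄ = [13] + [-15] = [-2]

z = [-2]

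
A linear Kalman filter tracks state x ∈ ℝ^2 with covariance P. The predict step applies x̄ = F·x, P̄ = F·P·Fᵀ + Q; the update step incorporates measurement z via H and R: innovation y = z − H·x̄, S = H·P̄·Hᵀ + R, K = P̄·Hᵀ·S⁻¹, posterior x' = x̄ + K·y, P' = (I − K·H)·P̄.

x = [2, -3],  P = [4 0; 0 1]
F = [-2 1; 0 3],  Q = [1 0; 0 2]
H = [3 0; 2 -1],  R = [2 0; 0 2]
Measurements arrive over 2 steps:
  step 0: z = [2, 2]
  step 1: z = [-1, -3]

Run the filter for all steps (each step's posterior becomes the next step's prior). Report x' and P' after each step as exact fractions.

step 0: x̄ = F·x = [-7, -9]
step 0: P̄ = F·P·Fᵀ + Q = [18 3; 3 11]
step 0: y = z − H·x̄ = [23, 7]
step 0: S = H·P̄·Hᵀ + R = [164 99; 99 73]
step 0: K = P̄·Hᵀ·S⁻¹ = [675/2171 66/2171; 1152/2171 -1711/2171]
step 0: x' = x̄ + K·y = [790/2171, -5020/2171]
step 0: P' = (I − K·H)·P̄ = [450/2171 768/2171; 768/2171 4958/2171]
step 1: x̄ = F·x = [-6600/2171, -15060/2171]
step 1: P̄ = F·P·Fᵀ + Q = [5857/2171 10266/2171; 10266/2171 48964/2171]
step 1: y = z − H·x̄ = [17629/2171, -8373/2171]
step 1: S = H·P̄·Hᵀ + R = [57055/2171 4344/2171; 4344/2171 35670/2171]
step 1: K = P̄·Hᵀ·S⁻¹ = [47633/154789 1448/464367; 93818/154789 -404416/464367]
step 1: x' = x̄ + K·y = [-85641/154789, 207978/154789]
step 1: P' = (I − K·H)·P̄ = [95266/464367 187636/464367; 187636/464367 1184104/464367]

step 0: x' = [790/2171, -5020/2171], P' = [450/2171 768/2171; 768/2171 4958/2171]
step 1: x' = [-85641/154789, 207978/154789], P' = [95266/464367 187636/464367; 187636/464367 1184104/464367]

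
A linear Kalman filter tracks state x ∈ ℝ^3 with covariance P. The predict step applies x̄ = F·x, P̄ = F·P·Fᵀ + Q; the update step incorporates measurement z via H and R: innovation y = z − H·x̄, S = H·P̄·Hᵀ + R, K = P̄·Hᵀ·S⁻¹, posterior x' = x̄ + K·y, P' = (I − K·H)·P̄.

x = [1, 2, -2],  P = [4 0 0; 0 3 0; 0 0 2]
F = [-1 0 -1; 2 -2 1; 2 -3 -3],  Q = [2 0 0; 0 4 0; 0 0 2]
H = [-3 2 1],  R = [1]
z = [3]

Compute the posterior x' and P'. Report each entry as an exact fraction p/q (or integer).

x̄ = F·x = [1, -4, 2]
P̄ = F·P·Fᵀ + Q = [8 -10 -2; -10 34 28; -2 28 63]
y = z − H·x̄ = [12]
S = H·P̄·Hᵀ + R = [516]
K = P̄·Hᵀ·S⁻¹ = [-23/258; 21/86; 125/516]
x' = x̄ + K·y = [-3/43, -46/43, 211/43]
P' = (I − K·H)·P̄ = [503/129 53/43 2359/258; 53/43 139/43 -217/86; 2359/258 -217/86 16883/516]

x' = [-3/43, -46/43, 211/43]
P' = [503/129 53/43 2359/258; 53/43 139/43 -217/86; 2359/258 -217/86 16883/516]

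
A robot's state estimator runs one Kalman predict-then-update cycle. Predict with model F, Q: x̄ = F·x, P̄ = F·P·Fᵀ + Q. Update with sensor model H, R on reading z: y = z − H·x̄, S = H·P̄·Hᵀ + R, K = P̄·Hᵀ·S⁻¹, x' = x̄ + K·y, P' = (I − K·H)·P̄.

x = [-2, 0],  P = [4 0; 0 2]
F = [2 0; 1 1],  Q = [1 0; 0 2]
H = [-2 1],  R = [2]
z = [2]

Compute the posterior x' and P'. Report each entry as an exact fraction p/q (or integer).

x' = [-40/23, -30/23]
P' = [53/23 80/23; 80/23 152/23]

x̄ = F·x = [-4, -2]
P̄ = F·P·Fᵀ + Q = [17 8; 8 8]
y = z − H·x̄ = [-4]
S = H·P̄·Hᵀ + R = [46]
K = P̄·Hᵀ·S⁻¹ = [-13/23; -4/23]
x' = x̄ + K·y = [-40/23, -30/23]
P' = (I − K·H)·P̄ = [53/23 80/23; 80/23 152/23]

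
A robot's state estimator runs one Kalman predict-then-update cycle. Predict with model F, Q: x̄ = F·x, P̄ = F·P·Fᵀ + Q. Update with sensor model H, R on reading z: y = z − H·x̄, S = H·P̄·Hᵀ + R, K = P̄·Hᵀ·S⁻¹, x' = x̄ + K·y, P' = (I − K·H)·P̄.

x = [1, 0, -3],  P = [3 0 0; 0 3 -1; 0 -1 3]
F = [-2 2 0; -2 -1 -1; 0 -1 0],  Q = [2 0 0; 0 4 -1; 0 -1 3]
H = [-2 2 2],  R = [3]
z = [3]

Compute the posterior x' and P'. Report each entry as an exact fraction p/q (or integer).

x̄ = F·x = [-2, 1, 0]
P̄ = F·P·Fᵀ + Q = [26 8 -6; 8 20 1; -6 1 6]
y = z − H·x̄ = [-3]
S = H·P̄·Hᵀ + R = [203]
K = P̄·Hᵀ·S⁻¹ = [-48/203; 26/203; 26/203]
x' = x̄ + K·y = [-262/203, 125/203, -78/203]
P' = (I − K·H)·P̄ = [2974/203 2872/203 30/203; 2872/203 3384/203 -473/203; 30/203 -473/203 542/203]

x' = [-262/203, 125/203, -78/203]
P' = [2974/203 2872/203 30/203; 2872/203 3384/203 -473/203; 30/203 -473/203 542/203]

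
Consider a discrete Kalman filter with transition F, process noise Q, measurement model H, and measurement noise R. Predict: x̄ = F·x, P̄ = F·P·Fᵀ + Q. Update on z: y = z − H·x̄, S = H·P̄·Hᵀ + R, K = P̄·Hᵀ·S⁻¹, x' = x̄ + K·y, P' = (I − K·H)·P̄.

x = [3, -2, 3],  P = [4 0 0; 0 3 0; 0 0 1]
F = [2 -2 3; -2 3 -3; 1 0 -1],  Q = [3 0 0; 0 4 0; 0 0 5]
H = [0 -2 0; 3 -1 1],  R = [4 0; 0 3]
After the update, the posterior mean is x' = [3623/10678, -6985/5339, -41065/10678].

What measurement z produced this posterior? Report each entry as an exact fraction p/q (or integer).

z = [3, -2]

x̄ = F·x = [19, -21, 0]
P̄ = F·P·Fᵀ + Q = [40 -43 5; -43 56 -5; 5 -5 10]
S = H·P̄·Hᵀ + R = [228 380; 380 727]
K = P̄·Hᵀ·S⁻¹ = [-659/10678 74/281; -2306/5339 -10/281; -2065/10678 40/281]
x' − x̄ = [-199259/10678, 105134/5339, -41065/10678] = K·y
y = (KᵀK)⁻¹·Kᵀ·(x' − x̄) = [-39, -80]
z = y + H·x̄ = [-39, -80] + [42, 78] = [3, -2]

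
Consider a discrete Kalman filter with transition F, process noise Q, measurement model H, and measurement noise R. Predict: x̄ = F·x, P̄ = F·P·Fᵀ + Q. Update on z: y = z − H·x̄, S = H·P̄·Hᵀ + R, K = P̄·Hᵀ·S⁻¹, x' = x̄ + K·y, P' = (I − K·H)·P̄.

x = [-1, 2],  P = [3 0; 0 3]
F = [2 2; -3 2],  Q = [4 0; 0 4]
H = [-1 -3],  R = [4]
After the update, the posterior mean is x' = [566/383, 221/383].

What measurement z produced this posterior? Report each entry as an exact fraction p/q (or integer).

z = [-3]

x̄ = F·x = [2, 7]
P̄ = F·P·Fᵀ + Q = [28 -6; -6 43]
S = H·P̄·Hᵀ + R = [383]
K = P̄·Hᵀ·S⁻¹ = [-10/383; -123/383]
x' − x̄ = [-200/383, -2460/383] = K·y
y = (KᵀK)⁻¹·Kᵀ·(x' − x̄) = [20]
z = y + H·x̄ = [20] + [-23] = [-3]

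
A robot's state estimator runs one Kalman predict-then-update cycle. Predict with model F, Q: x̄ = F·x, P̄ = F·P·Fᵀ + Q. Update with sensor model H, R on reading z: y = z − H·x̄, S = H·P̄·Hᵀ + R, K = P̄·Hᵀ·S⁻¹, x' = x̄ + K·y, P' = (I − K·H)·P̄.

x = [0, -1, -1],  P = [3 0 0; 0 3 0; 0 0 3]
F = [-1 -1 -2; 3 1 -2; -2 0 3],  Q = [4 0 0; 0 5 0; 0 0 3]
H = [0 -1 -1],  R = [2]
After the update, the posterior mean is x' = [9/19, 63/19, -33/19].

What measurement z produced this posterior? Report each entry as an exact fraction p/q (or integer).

x̄ = F·x = [3, 1, -3]
P̄ = F·P·Fᵀ + Q = [22 0 -12; 0 47 -36; -12 -36 42]
S = H·P̄·Hᵀ + R = [19]
K = P̄·Hᵀ·S⁻¹ = [12/19; -11/19; -6/19]
x' − x̄ = [-48/19, 44/19, 24/19] = K·y
y = (KᵀK)⁻¹·Kᵀ·(x' − x̄) = [-4]
z = y + H·x̄ = [-4] + [2] = [-2]

z = [-2]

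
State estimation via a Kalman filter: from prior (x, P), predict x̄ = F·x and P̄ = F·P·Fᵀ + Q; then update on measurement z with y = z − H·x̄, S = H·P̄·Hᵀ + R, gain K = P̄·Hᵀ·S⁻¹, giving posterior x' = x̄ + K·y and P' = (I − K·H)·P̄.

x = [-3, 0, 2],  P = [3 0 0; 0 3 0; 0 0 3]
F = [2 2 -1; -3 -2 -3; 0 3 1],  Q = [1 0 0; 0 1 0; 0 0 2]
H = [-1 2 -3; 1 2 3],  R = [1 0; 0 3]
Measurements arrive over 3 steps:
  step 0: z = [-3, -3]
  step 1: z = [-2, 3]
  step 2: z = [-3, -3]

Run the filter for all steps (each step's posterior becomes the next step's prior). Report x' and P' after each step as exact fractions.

step 0: x̄ = F·x = [-8, 3, 2]
step 0: P̄ = F·P·Fᵀ + Q = [28 -21 15; -21 67 -27; 15 -27 32]
step 0: y = z − H·x̄ = [-11, -7]
step 0: S = H·P̄·Hᵀ + R = [1083 -138; -138 269]
step 0: K = P̄·Hᵀ·S⁻¹ = [-26657/272283 5901/90761; 67900/272283 22408/90761; -329/2453 351/2453]
step 0: x' = x̄ + K·y = [-2008958/272283, -400619/272283, 6068/2453]
step 0: P' = (I − K·H)·P̄ = [4009576/272283 6613/272283 -11921/2453; 6613/272283 67393/272283 181/2453; -11921/2453 181/2453 4204/2453]
step 1: x̄ = F·x = [-5492702/272283, 4807468/272283, -176103/90761]
step 1: P̄ = F·P·Fᵀ + Q = [22312267/272283 -19103897/272283 -896387/90761; -19103897/272283 17330125/272283 628295/90761; -896387/90761 628295/90761 579431/90761]
step 1: y = z − H·x̄ = [-17237131/272283, -573486/90761]
step 1: S = H·P̄·Hᵀ + R = [145211689/272283 15832854/90761; 15832854/90761 12720773/90761]
step 1: K = P̄·Hᵀ·S⁻¹ = [-3171345614/12066494809 -3629632138/12066494809; 3042707044/12066494809 2919589576/12066494809; -923857596/12066494809 3140437576/12066494809]
step 1: x' = x̄ + K·y = [-19715262160/12066494809, 1978516880/12066494809, 15229836789/12066494809]
step 1: P' = (I − K·H)·P̄ = [58427039257/12066494809 -3515060507/12066494809 -20761938219/12066494809; -3515060507/12066494809 2950368943/12066494809 2124363783/12066494809; -20761938219/12066494809 2124363783/12066494809 8644841127/12066494809]
step 2: x̄ = F·x = [-50703327349/12066494809, 9499242353/12066494809, 21165387429/12066494809]
step 2: P̄ = F·P·Fᵀ + Q = [312650782424/12066494809 -247490223338/12066494809 -55681230732/12066494809; -247490223338/12066494809 237111645407/12066494809 26916620568/12066494809; -55681230732/12066494809 26916620568/12066494809 72077333930/12066494809]
step 2: y = z − H·x̄ = [-42405134195/12066494809, -67990804071/12066494809]
step 2: S = H·P̄·Hᵀ + R = [2254733926375/12066494809 321187178226/12066494809; 321187178226/12066494809 944944022921/12066494809]
step 2: K = P̄·Hᵀ·S⁻¹ = [-40865647352904/168021962934611 -48232354596944/168021962934611; 42010145111592/168021962934611 40394737083428/168021962934611; -14063693778534/168021962934611 42900213861858/168021962934611]
step 2: x' = x̄ + K·y = [-290639727009215/168021962934611, -242973224238905/168021962934611, 102416049426459/168021962934611]
step 2: P' = (I − K·H)·P̄ = [787558800599304/168021962934611 -46390677785934/168021962934611 -279824836272756/168021962934611; -46390677785934/168021962934611 40798589090469/168021962934611 28659236951760/168021962934611; -279824836272756/168021962934611 28659236951760/168021962934611 117069001318270/168021962934611]

step 0: x' = [-2008958/272283, -400619/272283, 6068/2453], P' = [4009576/272283 6613/272283 -11921/2453; 6613/272283 67393/272283 181/2453; -11921/2453 181/2453 4204/2453]
step 1: x' = [-19715262160/12066494809, 1978516880/12066494809, 15229836789/12066494809], P' = [58427039257/12066494809 -3515060507/12066494809 -20761938219/12066494809; -3515060507/12066494809 2950368943/12066494809 2124363783/12066494809; -20761938219/12066494809 2124363783/12066494809 8644841127/12066494809]
step 2: x' = [-290639727009215/168021962934611, -242973224238905/168021962934611, 102416049426459/168021962934611], P' = [787558800599304/168021962934611 -46390677785934/168021962934611 -279824836272756/168021962934611; -46390677785934/168021962934611 40798589090469/168021962934611 28659236951760/168021962934611; -279824836272756/168021962934611 28659236951760/168021962934611 117069001318270/168021962934611]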